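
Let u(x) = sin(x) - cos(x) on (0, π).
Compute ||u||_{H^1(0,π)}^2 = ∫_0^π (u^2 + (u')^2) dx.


||u||_{H^1(0,π)}^2 = 2*π

u'(x) = sin(x) + cos(x).
Expand u² and (u')² and integrate term by term on (0, π), using: for integers n ≥ 1, ∫_0^π sin²(nx) dx = ∫_0^π cos²(nx) dx = π/2; for n ≠ n', ∫_0^π sin(nx)sin(n'x) dx = ∫_0^π cos(nx)cos(n'x) dx = 0; and by product-to-sum, ∫_0^π sin(nx)cos(n'x) dx = ½∫_0^π [sin((n+n')x) + sin((n−n')x)] dx, which is 0 when n+n' is even and 2n/(n²−n'²) when n+n' is odd (it need not vanish on (0, π)).
  u² squared terms: (-1)²·∫cos(x)² dx = 1·π/2 = π/2;  (1)²·∫sin(x)² dx = 1·π/2 = π/2.
  u² cross terms: 2·(-1)·(1)·∫cos(x)·sin(x) dx = -2·(0) = 0.
  So ∫_0^π u² dx = π/2 + π/2 + 0 = π.
  (u')² squared terms: (1)²·∫cos(x)² dx = 1·π/2 = π/2;  (1)²·∫sin(x)² dx = 1·π/2 = π/2.
  (u')² cross terms: 2·(1)·(1)·∫cos(x)·sin(x) dx = 2·(0) = 0.
  So ∫_0^π (u')² dx = π/2 + π/2 + 0 = π.
||u||_{H^1}^2 = (π) + (π) = 2*π.


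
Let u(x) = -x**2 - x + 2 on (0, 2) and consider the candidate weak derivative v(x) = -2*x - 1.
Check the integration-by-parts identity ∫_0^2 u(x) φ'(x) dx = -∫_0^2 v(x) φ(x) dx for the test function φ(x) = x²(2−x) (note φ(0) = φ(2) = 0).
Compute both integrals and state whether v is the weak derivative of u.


LHS = 68/15, RHS = 68/15. Yes, v = u' weakly.

u(x) = -x**2 - x + 2, classical derivative u'(x) = -2*x - 1.
φ(x) = x²(2−x), so φ'(x) = x*(4 - 3*x).
Note φ(0) = φ(2) = 0, so the boundary term u·φ vanishes.
LHS = ∫_0^2 u(x) φ'(x) dx = ∫_0^2 (3*x^4 - x^3 - 10*x^2 + 8*x) dx. Term by term:
  ∫_0^2 3*x^4 dx = 96/5;  ∫_0^2 -x^3 dx = -4;  ∫_0^2 -10*x^2 dx = -80/3;
  ∫_0^2 8*x dx = 16.
Sum: 96/5 − 4 − 80/3 + 16 = 68/15.
So LHS = 68/15.
∫_0^2 v(x) φ(x) dx = ∫_0^2 (2*x^4 - 3*x^3 - 2*x^2) dx. Term by term:
  ∫_0^2 2*x^4 dx = 64/5;  ∫_0^2 -3*x^3 dx = -12;  ∫_0^2 -2*x^2 dx = -16/3.
Sum: 64/5 − 12 − 16/3 = -68/15.
So RHS = -∫_0^2 v(x) φ(x) dx = 68/15.
LHS = RHS, so the identity holds for this test φ.
Moreover u is smooth here and v(x) = u'(x) = -2*x - 1 pointwise, so the identity holds for every test function. Hence v is the weak derivative of u.


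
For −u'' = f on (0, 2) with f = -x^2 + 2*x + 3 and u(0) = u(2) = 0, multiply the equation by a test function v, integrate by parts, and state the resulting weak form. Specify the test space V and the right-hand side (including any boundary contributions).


V = H^1_0(0, 2) (so v(0) = v(2) = 0); weak form: ∫_0^2 u'v' dx = ∫_0^2 (-x^2 + 2*x + 3) v dx for all v ∈ V.

Multiply both sides by a test function v and integrate from 0 to 2:
  ∫_0^2 −u''(x) v(x) dx = ∫_0^2 f(x) v(x) dx.
Integrate the LHS by parts once:
  ∫_0^2 −u'' v dx = −[u'(x) v(x)]_0^2 + ∫_0^2 u'(x) v'(x) dx.
Thus ∫_0^2 u'(x) v'(x) dx = ∫_0^2 f(x) v(x) dx + [u'(x) v(x)]_0^2.
Choose V so that boundary terms are either known or forced to vanish.
u is Dirichlet: u(0) = u(2) = 0. Let V = H^1_0(0, 2); then v(0) = v(2) = 0, and [u' v]_0^2 = 0.
Weak formulation: find u (satisfying any essential BC) such that ∫_0^2 u'(x) v'(x) dx = ∫_0^2 f v dx for all v ∈ V.
Substituting f(x) = -x^2 + 2*x + 3, the right-hand side is ∫_0^2 (-x^2 + 2*x + 3) v dx.


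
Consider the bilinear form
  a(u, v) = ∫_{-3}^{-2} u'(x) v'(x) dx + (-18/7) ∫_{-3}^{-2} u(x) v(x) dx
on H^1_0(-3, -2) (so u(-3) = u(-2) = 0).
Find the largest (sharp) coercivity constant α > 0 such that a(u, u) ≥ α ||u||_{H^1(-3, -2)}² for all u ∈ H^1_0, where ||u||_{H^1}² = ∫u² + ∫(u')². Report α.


α = (-18/7 + π^2)/(1 + π^2)

Coercivity of a(·,·) on H^1_0(-3, -2) means a(u, u) ≥ α ||u||_{H^1}² for every u ∈ H^1_0.
The interval has length L = 1, and Poincaré/coercivity depend only on L. Here a(u, u) = ∫(u')² + (-18/7)·∫u².
Here c = -18/7 < 0 with |c| < (π/L)² = π^2, so coercivity still holds. The condition a(u,u) ≥ α||u||_{H^1}² reads (1−α)∫(u')² ≥ (α−c)∫u². Any admissible α is ≤ 1 (rapidly oscillating u have ∫u²/∫(u')² → 0), and α = 1 would force 0 ≥ (1−c)∫u², impossible since c < 1; so 1−α > 0. By the sharp Poincaré inequality on H^1_0 of an interval of length L, ∫(u')² ≥ (π/L)²∫u² with equality for the first sine mode sin(π(x−x₀)/L) (x₀ the left endpoint), so the inequality holds for all u iff (1−α)(π/L)² ≥ α − c, i.e. α ≤ ((π/L)² + c)/((π/L)² + 1) = (1 + c(L/π)²)/(1 + (L/π)²). (Direct route, valid since c ≤ 0: Poincaré gives c∫u² ≥ c(L/π)²∫(u')², so a(u,u) ≥ (1 + c(L/π)²)∫(u')², while ||u||_{H^1}² ≤ (1 + (L/π)²)∫(u')²; dividing yields the same α.) With (π/L)² = π^2 and c = -18/7, the largest admissible constant is α = ((π/L)² + c)/((π/L)² + 1).
Simplifying, α = (-18/7 + π^2)/(1 + π^2).


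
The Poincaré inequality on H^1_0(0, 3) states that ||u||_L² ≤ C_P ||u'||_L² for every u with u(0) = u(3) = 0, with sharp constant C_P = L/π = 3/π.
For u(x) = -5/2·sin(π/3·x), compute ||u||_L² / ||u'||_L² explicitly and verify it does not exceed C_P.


||u||_L² / ||u'||_L² = 3/π = C_P.

u(x) = -5/2·sin(π/3·x), so u'(x) = -5*π*cos(π*x/3)/6.
Writing u(x) = A·sin(kπx/L) with A = -5/2 and k = 1, use ∫_0^L sin²(kπx/L) dx = L/2 and ∫_0^L cos²(kπx/L) dx = L/2.
u² = 25/4·sin²(π/3·x) and (u')² = 25*π^2/36·cos²(π/3·x), and each of sin², cos² integrates to L/2 = 3/2 over (0, 3).
∫_0^3 u² dx = 75/8, so ||u||_L² = 5*sqrt(6)/4.
∫_0^3 (u')² dx = 25*π^2/24, so ||u'||_L² = 5*sqrt(6)*π/12.
Ratio ||u||_L² / ||u'||_L² = 3/π.
Sharp Poincaré constant on H^1_0(0, 3) is C_P = L/π = 3/π, achieved by sin(π/3·x).
This is the k = 1 eigenfunction (up to amplitude), so the ratio equals the sharp Poincaré constant exactly.


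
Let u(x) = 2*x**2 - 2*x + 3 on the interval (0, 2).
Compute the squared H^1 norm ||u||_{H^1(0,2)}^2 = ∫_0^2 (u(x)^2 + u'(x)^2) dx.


||u||_{H^1}^2 = 734/15

The H^1 norm (squared) on an interval (0, L) is
  ||u||_{H^1}^2 = ∫_0^L u(x)^2 dx + ∫_0^L u'(x)^2 dx.
Compute u'(x) = 4*x - 2.
Then u(x)^2 = 4*x**4 - 8*x**3 + 16*x**2 - 12*x + 9 and u'(x)^2 = 16*x**2 - 16*x + 4.
Integrate each monomial from 0 to 2 using ∫_0^2 c·x^n dx = c·2^(n+1)/(n+1):
  ∫_0^2 u(x)^2 dx = ∫_0^2 (4*x^4 - 8*x^3 + 16*x^2 - 12*x + 9) dx. Term by term:
    ∫_0^2 4*x^4 dx = 128/5;  ∫_0^2 -8*x^3 dx = -32;  ∫_0^2 16*x^2 dx = 128/3;
    ∫_0^2 -12*x dx = -24;  ∫_0^2 9 dx = 18.
  Sum: 128/5 − 32 + 128/3 − 24 + 18 = 454/15.
  ∫_0^2 u'(x)^2 dx = ∫_0^2 (16*x^2 - 16*x + 4) dx. Term by term:
    ∫_0^2 16*x^2 dx = 128/3;  ∫_0^2 -16*x dx = -32;  ∫_0^2 4 dx = 8.
  Sum: 128/3 − 32 + 8 = 56/3.
Adding: ||u||_{H^1}^2 = 454/15 + 56/3 = 734/15.


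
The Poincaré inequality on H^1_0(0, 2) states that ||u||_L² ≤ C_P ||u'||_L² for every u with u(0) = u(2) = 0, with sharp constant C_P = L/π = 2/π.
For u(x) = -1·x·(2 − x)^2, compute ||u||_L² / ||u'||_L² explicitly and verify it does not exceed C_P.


||u||_L² / ||u'||_L² = sqrt(14)/7 < C_P = 2/π.

u(x) = -1·x·(2 − x)^2, so u'(x) = (2 - 3*x)*(x - 2).
u(x) = -1·x·(2 − x)^2 vanishes at x = 0 and x = 2, so u ∈ H^1_0(0, 2). Differentiate via the product rule and integrate the resulting polynomials term by term.
  ∫_0^2 u² dx = ∫_0^2 (x^6 - 8*x^5 + 24*x^4 - 32*x^3 + 16*x^2) dx. Term by term:
    ∫_0^2 x^6 dx = 128/7;  ∫_0^2 -8*x^5 dx = -256/3;  ∫_0^2 24*x^4 dx = 768/5;
    ∫_0^2 -32*x^3 dx = -128;  ∫_0^2 16*x^2 dx = 128/3.
  Sum: 128/7 − 256/3 + 768/5 − 128 + 128/3 = 128/105.
  ∫_0^2 (u')² dx = ∫_0^2 (9*x^4 - 48*x^3 + 88*x^2 - 64*x + 16) dx. Term by term:
    ∫_0^2 9*x^4 dx = 288/5;  ∫_0^2 -48*x^3 dx = -192;  ∫_0^2 88*x^2 dx = 704/3;
    ∫_0^2 -64*x dx = -128;  ∫_0^2 16 dx = 32.
  Sum: 288/5 − 192 + 704/3 − 128 + 32 = 64/15.
∫_0^2 u² dx = 128/105, so ||u||_L² = 8*sqrt(210)/105.
∫_0^2 (u')² dx = 64/15, so ||u'||_L² = 8*sqrt(15)/15.
Ratio ||u||_L² / ||u'||_L² = sqrt(14)/7.
Sharp Poincaré constant on H^1_0(0, 2) is C_P = L/π = 2/π, achieved by sin(π/2·x).
A polynomial bump cannot attain the sharp Poincaré constant (only the first sine eigenfunction does), so the ratio is strictly less than C_P, consistent with ||u||_L² ≤ C_P ||u'||_L².


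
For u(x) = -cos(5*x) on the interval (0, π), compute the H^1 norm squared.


||u||_{H^1(0,π)}^2 = 13*π

u'(x) = 5*sin(5*x).
Expand u² and (u')² and integrate term by term on (0, π), using: for integers n ≥ 1, ∫_0^π sin²(nx) dx = ∫_0^π cos²(nx) dx = π/2; for n ≠ n', ∫_0^π sin(nx)sin(n'x) dx = ∫_0^π cos(nx)cos(n'x) dx = 0; and by product-to-sum, ∫_0^π sin(nx)cos(n'x) dx = ½∫_0^π [sin((n+n')x) + sin((n−n')x)] dx, which is 0 when n+n' is even and 2n/(n²−n'²) when n+n' is odd (it need not vanish on (0, π)).
  u² squared terms: (-1)²·∫cos(5x)² dx = 1·π/2 = π/2.
  So ∫_0^π u² dx = π/2.
  (u')² squared terms: (5)²·∫sin(5x)² dx = 25·π/2 = 25*π/2.
  So ∫_0^π (u')² dx = 25*π/2.
||u||_{H^1}^2 = (π/2) + (25*π/2) = 13*π.


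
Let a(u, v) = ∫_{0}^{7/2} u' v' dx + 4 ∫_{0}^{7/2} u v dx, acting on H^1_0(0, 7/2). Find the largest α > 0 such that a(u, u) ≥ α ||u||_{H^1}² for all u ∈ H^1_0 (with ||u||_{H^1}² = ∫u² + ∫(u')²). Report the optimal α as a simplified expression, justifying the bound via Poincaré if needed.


α = 1

Coercivity of a(·,·) on H^1_0(0, 7/2) means a(u, u) ≥ α ||u||_{H^1}² for every u ∈ H^1_0.
The interval has length L = 7/2, and Poincaré/coercivity depend only on L. Here a(u, u) = ∫(u')² + (4)·∫u².
Here c = 4 ≥ 1, so a(u,u) = ∫(u')² + c∫u² ≥ ∫(u')² + ∫u² = ||u||_{H^1}², i.e. α = 1 works. No larger α is possible: a(u,u) ≥ α||u||_{H^1}² means (1−α)∫(u')² ≥ (α−c)∫u², and for the modes u_n = sin(nπ(x−x₀)/L) (x₀ the left endpoint) one has ∫u_n²/∫(u_n')² = (L/(nπ))² → 0, so a(u_n,u_n)/||u_n||_{H^1}² → 1. Hence the optimal constant is α = 1.
Therefore α = 1.


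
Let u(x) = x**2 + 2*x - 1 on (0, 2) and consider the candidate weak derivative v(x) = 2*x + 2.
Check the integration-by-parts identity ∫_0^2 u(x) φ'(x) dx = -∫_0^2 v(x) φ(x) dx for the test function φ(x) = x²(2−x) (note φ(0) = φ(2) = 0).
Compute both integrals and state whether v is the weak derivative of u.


LHS = -88/15, RHS = -88/15. Yes, v = u' weakly.

u(x) = x**2 + 2*x - 1, classical derivative u'(x) = 2*x + 2.
φ(x) = x²(2−x), so φ'(x) = x*(4 - 3*x).
Note φ(0) = φ(2) = 0, so the boundary term u·φ vanishes.
LHS = ∫_0^2 u(x) φ'(x) dx = ∫_0^2 (-3*x^4 - 2*x^3 + 11*x^2 - 4*x) dx. Term by term:
  ∫_0^2 -3*x^4 dx = -96/5;  ∫_0^2 -2*x^3 dx = -8;  ∫_0^2 11*x^2 dx = 88/3;
  ∫_0^2 -4*x dx = -8.
Sum: -96/5 − 8 + 88/3 − 8 = -88/15.
So LHS = -88/15.
∫_0^2 v(x) φ(x) dx = ∫_0^2 (-2*x^4 + 2*x^3 + 4*x^2) dx. Term by term:
  ∫_0^2 -2*x^4 dx = -64/5;  ∫_0^2 2*x^3 dx = 8;  ∫_0^2 4*x^2 dx = 32/3.
Sum: -64/5 + 8 + 32/3 = 88/15.
So RHS = -∫_0^2 v(x) φ(x) dx = -88/15.
LHS = RHS, so the identity holds for this test φ.
Moreover u is smooth here and v(x) = u'(x) = 2*x + 2 pointwise, so the identity holds for every test function. Hence v is the weak derivative of u.


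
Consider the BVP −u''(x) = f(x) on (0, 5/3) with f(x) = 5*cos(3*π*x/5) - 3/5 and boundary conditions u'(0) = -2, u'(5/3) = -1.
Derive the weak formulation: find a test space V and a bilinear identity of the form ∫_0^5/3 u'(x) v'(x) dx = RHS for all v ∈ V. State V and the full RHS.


V = H^1(0, 5/3) (v unrestricted at boundary; u is determined up to an additive constant); weak form: ∫_0^5/3 u'v' dx = ∫_0^5/3 (5*cos(3*π*x/5) - 3/5) v dx − v(5/3) + 2·v(0) for all v ∈ V.

Multiply both sides by a test function v and integrate from 0 to 5/3:
  ∫_0^5/3 −u''(x) v(x) dx = ∫_0^5/3 f(x) v(x) dx.
Integrate the LHS by parts once:
  ∫_0^5/3 −u'' v dx = −[u'(x) v(x)]_0^5/3 + ∫_0^5/3 u'(x) v'(x) dx.
Thus ∫_0^5/3 u'(x) v'(x) dx = ∫_0^5/3 f(x) v(x) dx + [u'(x) v(x)]_0^5/3.
Choose V so that boundary terms are either known or forced to vanish.
u has inhomogeneous Neumann u'(0) = -2, u'(5/3) = -1. [u' v]_0^5/3 = (-1)·v(5/3) − (-2)·v(0) = − v(5/3) + 2·v(0). Take V = H^1(0, 5/3); boundary term becomes part of RHS.
Weak formulation: find u (satisfying any essential BC) such that ∫_0^5/3 u'(x) v'(x) dx = ∫_0^5/3 f v dx − v(5/3) + 2·v(0) for all v ∈ V (Neumann data are natural BCs: they enter the RHS as boundary terms).
Substituting f(x) = 5*cos(3*π*x/5) - 3/5, the right-hand side is ∫_0^5/3 (5*cos(3*π*x/5) - 3/5) v dx − v(5/3) + 2·v(0).
Compatibility check (pure Neumann): taking v ≡ 1 ∈ V gives 0 = ∫_0^5/3 f dx + (-1) − (-2), i.e. ∫_0^5/3 f dx must equal u'(0) − u'(5/3) = -1. Indeed ∫_0^5/3 (5*cos(3*π*x/5) - 3/5) dx = -1, so the data are compatible. The solution is then unique only up to an additive constant (fix it e.g. by requiring ∫_0^5/3 u dx = 0).


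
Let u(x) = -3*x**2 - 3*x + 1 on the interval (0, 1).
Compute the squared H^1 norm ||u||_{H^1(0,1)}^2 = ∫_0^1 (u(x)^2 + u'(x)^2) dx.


||u||_{H^1}^2 = 443/10

The H^1 norm (squared) on an interval (0, L) is
  ||u||_{H^1}^2 = ∫_0^L u(x)^2 dx + ∫_0^L u'(x)^2 dx.
Compute u'(x) = -6*x - 3.
Then u(x)^2 = 9*x**4 + 18*x**3 + 3*x**2 - 6*x + 1 and u'(x)^2 = 36*x**2 + 36*x + 9.
Integrate each monomial from 0 to 1 using ∫_0^1 c·x^n dx = c·1^(n+1)/(n+1):
  ∫_0^1 u(x)^2 dx = ∫_0^1 (9*x^4 + 18*x^3 + 3*x^2 - 6*x + 1) dx. Term by term:
    ∫_0^1 9*x^4 dx = 9/5;  ∫_0^1 18*x^3 dx = 9/2;  ∫_0^1 3*x^2 dx = 1;
    ∫_0^1 -6*x dx = -3;  ∫_0^1 1 dx = 1.
  Sum: 9/5 + 9/2 + 1 − 3 + 1 = 53/10.
  ∫_0^1 u'(x)^2 dx = ∫_0^1 (36*x^2 + 36*x + 9) dx. Term by term:
    ∫_0^1 36*x^2 dx = 12;  ∫_0^1 36*x dx = 18;  ∫_0^1 9 dx = 9.
  Sum: 12 + 18 + 9 = 39.
Adding: ||u||_{H^1}^2 = 53/10 + 39 = 443/10.


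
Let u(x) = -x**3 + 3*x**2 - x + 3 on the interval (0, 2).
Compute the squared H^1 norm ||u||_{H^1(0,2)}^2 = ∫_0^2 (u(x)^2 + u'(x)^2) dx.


||u||_{H^1}^2 = 776/21

The H^1 norm (squared) on an interval (0, L) is
  ||u||_{H^1}^2 = ∫_0^L u(x)^2 dx + ∫_0^L u'(x)^2 dx.
Compute u'(x) = -3*x**2 + 6*x - 1.
Then u(x)^2 = x**6 - 6*x**5 + 11*x**4 - 12*x**3 + 19*x**2 - 6*x + 9 and u'(x)^2 = 9*x**4 - 36*x**3 + 42*x**2 - 12*x + 1.
Integrate each monomial from 0 to 2 using ∫_0^2 c·x^n dx = c·2^(n+1)/(n+1):
  ∫_0^2 u(x)^2 dx = ∫_0^2 (x^6 - 6*x^5 + 11*x^4 - 12*x^3 + 19*x^2 - 6*x + 9) dx. Term by term:
    ∫_0^2 x^6 dx = 128/7;  ∫_0^2 -6*x^5 dx = -64;  ∫_0^2 11*x^4 dx = 352/5;
    ∫_0^2 -12*x^3 dx = -48;  ∫_0^2 19*x^2 dx = 152/3;  ∫_0^2 -6*x dx = -12;
    ∫_0^2 9 dx = 18.
  Sum: 128/7 − 64 + 352/5 − 48 + 152/3 − 12 + 18 = 3502/105.
  ∫_0^2 u'(x)^2 dx = ∫_0^2 (9*x^4 - 36*x^3 + 42*x^2 - 12*x + 1) dx. Term by term:
    ∫_0^2 9*x^4 dx = 288/5;  ∫_0^2 -36*x^3 dx = -144;  ∫_0^2 42*x^2 dx = 112;
    ∫_0^2 -12*x dx = -24;  ∫_0^2 1 dx = 2.
  Sum: 288/5 − 144 + 112 − 24 + 2 = 18/5.
Adding: ||u||_{H^1}^2 = 3502/105 + 18/5 = 776/21.


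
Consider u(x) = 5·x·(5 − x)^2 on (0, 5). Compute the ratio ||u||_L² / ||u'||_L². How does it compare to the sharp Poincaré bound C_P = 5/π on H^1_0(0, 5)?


||u||_L² / ||u'||_L² = 5*sqrt(14)/14 < C_P = 5/π.

u(x) = 5·x·(5 − x)^2, so u'(x) = 5*(x - 5)*(3*x - 5).
u(x) = 5·x·(5 − x)^2 vanishes at x = 0 and x = 5, so u ∈ H^1_0(0, 5). Differentiate via the product rule and integrate the resulting polynomials term by term.
  ∫_0^5 u² dx = ∫_0^5 (25*x^6 - 500*x^5 + 3750*x^4 - 12500*x^3 + 15625*x^2) dx. Term by term:
    ∫_0^5 25*x^6 dx = 1953125/7;  ∫_0^5 -500*x^5 dx = -3906250/3;  ∫_0^5 3750*x^4 dx = 2343750;
    ∫_0^5 -12500*x^3 dx = -1953125;  ∫_0^5 15625*x^2 dx = 1953125/3.
  Sum: 1953125/7 − 3906250/3 + 2343750 − 1953125 + 1953125/3 = 390625/21.
  ∫_0^5 (u')² dx = ∫_0^5 (225*x^4 - 3000*x^3 + 13750*x^2 - 25000*x + 15625) dx. Term by term:
    ∫_0^5 225*x^4 dx = 140625;  ∫_0^5 -3000*x^3 dx = -468750;  ∫_0^5 13750*x^2 dx = 1718750/3;
    ∫_0^5 -25000*x dx = -312500;  ∫_0^5 15625 dx = 78125.
  Sum: 140625 − 468750 + 1718750/3 − 312500 + 78125 = 31250/3.
∫_0^5 u² dx = 390625/21, so ||u||_L² = 625*sqrt(21)/21.
∫_0^5 (u')² dx = 31250/3, so ||u'||_L² = 125*sqrt(6)/3.
Ratio ||u||_L² / ||u'||_L² = 5*sqrt(14)/14.
Sharp Poincaré constant on H^1_0(0, 5) is C_P = L/π = 5/π, achieved by sin(π/5·x).
A polynomial bump cannot attain the sharp Poincaré constant (only the first sine eigenfunction does), so the ratio is strictly less than C_P, consistent with ||u||_L² ≤ C_P ||u'||_L².


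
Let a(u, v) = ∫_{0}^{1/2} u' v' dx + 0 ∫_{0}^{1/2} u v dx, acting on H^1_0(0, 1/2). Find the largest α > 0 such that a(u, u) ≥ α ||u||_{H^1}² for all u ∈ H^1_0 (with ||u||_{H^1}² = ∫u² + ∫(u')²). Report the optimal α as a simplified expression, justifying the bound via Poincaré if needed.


α = 4*π^2/(1 + 4*π^2)

Coercivity of a(·,·) on H^1_0(0, 1/2) means a(u, u) ≥ α ||u||_{H^1}² for every u ∈ H^1_0.
The interval has length L = 1/2, and Poincaré/coercivity depend only on L. Here a(u, u) = ∫(u')² + (0)·∫u².
Here c = 0, so a(u,u) = ∫(u')² alone. The condition a(u,u) ≥ α||u||_{H^1}² reads (1−α)∫(u')² ≥ (α−c)∫u². Any admissible α is ≤ 1 (rapidly oscillating u have ∫u²/∫(u')² → 0), and α = 1 would force 0 ≥ (1−c)∫u², impossible since c < 1; so 1−α > 0. By the sharp Poincaré inequality on H^1_0 of an interval of length L, ∫(u')² ≥ (π/L)²∫u² with equality for the first sine mode sin(π(x−x₀)/L) (x₀ the left endpoint), so the inequality holds for all u iff (1−α)(π/L)² ≥ α − c, i.e. α ≤ ((π/L)² + c)/((π/L)² + 1) = (1 + c(L/π)²)/(1 + (L/π)²). (Direct route, valid since c ≤ 0: Poincaré gives c∫u² ≥ c(L/π)²∫(u')², so a(u,u) ≥ (1 + c(L/π)²)∫(u')², while ||u||_{H^1}² ≤ (1 + (L/π)²)∫(u')²; dividing yields the same α.) With (π/L)² = 4*π^2 and c = 0, the largest admissible constant is α = ((π/L)² + c)/((π/L)² + 1).
Simplifying, α = 4*π^2/(1 + 4*π^2).


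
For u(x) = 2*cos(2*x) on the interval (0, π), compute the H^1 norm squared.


||u||_{H^1(0,π)}^2 = 10*π

u'(x) = -4*sin(2*x).
Expand u² and (u')² and integrate term by term on (0, π), using: for integers n ≥ 1, ∫_0^π sin²(nx) dx = ∫_0^π cos²(nx) dx = π/2; for n ≠ n', ∫_0^π sin(nx)sin(n'x) dx = ∫_0^π cos(nx)cos(n'x) dx = 0; and by product-to-sum, ∫_0^π sin(nx)cos(n'x) dx = ½∫_0^π [sin((n+n')x) + sin((n−n')x)] dx, which is 0 when n+n' is even and 2n/(n²−n'²) when n+n' is odd (it need not vanish on (0, π)).
  u² squared terms: (2)²·∫cos(2x)² dx = 4·π/2 = 2*π.
  So ∫_0^π u² dx = 2*π.
  (u')² squared terms: (-4)²·∫sin(2x)² dx = 16·π/2 = 8*π.
  So ∫_0^π (u')² dx = 8*π.
||u||_{H^1}^2 = (2*π) + (8*π) = 10*π.


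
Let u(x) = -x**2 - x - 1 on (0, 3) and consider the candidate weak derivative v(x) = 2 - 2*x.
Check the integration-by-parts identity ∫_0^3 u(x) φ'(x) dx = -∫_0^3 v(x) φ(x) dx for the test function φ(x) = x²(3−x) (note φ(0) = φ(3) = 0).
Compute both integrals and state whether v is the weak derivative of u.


LHS = 621/20, RHS = 54/5. No, v is not the weak derivative of u.

u(x) = -x**2 - x - 1, classical derivative u'(x) = -2*x - 1.
φ(x) = x²(3−x), so φ'(x) = 3*x*(2 - x).
Note φ(0) = φ(3) = 0, so the boundary term u·φ vanishes.
LHS = ∫_0^3 u(x) φ'(x) dx = ∫_0^3 (3*x^4 - 3*x^3 - 3*x^2 - 6*x) dx. Term by term:
  ∫_0^3 3*x^4 dx = 729/5;  ∫_0^3 -3*x^3 dx = -243/4;  ∫_0^3 -3*x^2 dx = -27;
  ∫_0^3 -6*x dx = -27.
Sum: 729/5 − 243/4 − 27 − 27 = 621/20.
So LHS = 621/20.
∫_0^3 v(x) φ(x) dx = ∫_0^3 (2*x^4 - 8*x^3 + 6*x^2) dx. Term by term:
  ∫_0^3 2*x^4 dx = 486/5;  ∫_0^3 -8*x^3 dx = -162;  ∫_0^3 6*x^2 dx = 54.
Sum: 486/5 − 162 + 54 = -54/5.
So RHS = -∫_0^3 v(x) φ(x) dx = 54/5.
LHS − RHS = 81/4 ≠ 0, so the identity fails.
(For a valid weak derivative the identity must hold for EVERY test function, in particular this one. The failure shows v is NOT the weak derivative of u.)
Correct weak derivative would be u'(x) = -2*x - 1.


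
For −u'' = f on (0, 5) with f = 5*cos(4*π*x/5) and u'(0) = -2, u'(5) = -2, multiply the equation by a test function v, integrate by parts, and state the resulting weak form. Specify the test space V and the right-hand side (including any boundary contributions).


V = H^1(0, 5) (v unrestricted at boundary; u is determined up to an additive constant); weak form: ∫_0^5 u'v' dx = ∫_0^5 (5*cos(4*π*x/5)) v dx − 2·v(5) + 2·v(0) for all v ∈ V.

Multiply both sides by a test function v and integrate from 0 to 5:
  ∫_0^5 −u''(x) v(x) dx = ∫_0^5 f(x) v(x) dx.
Integrate the LHS by parts once:
  ∫_0^5 −u'' v dx = −[u'(x) v(x)]_0^5 + ∫_0^5 u'(x) v'(x) dx.
Thus ∫_0^5 u'(x) v'(x) dx = ∫_0^5 f(x) v(x) dx + [u'(x) v(x)]_0^5.
Choose V so that boundary terms are either known or forced to vanish.
u has inhomogeneous Neumann u'(0) = -2, u'(5) = -2. [u' v]_0^5 = (-2)·v(5) − (-2)·v(0) = − 2·v(5) + 2·v(0). Take V = H^1(0, 5); boundary term becomes part of RHS.
Weak formulation: find u (satisfying any essential BC) such that ∫_0^5 u'(x) v'(x) dx = ∫_0^5 f v dx − 2·v(5) + 2·v(0) for all v ∈ V (Neumann data are natural BCs: they enter the RHS as boundary terms).
Substituting f(x) = 5*cos(4*π*x/5), the right-hand side is ∫_0^5 (5*cos(4*π*x/5)) v dx − 2·v(5) + 2·v(0).
Compatibility check (pure Neumann): taking v ≡ 1 ∈ V gives 0 = ∫_0^5 f dx + (-2) − (-2), i.e. ∫_0^5 f dx must equal u'(0) − u'(5) = 0. Indeed ∫_0^5 (5*cos(4*π*x/5)) dx = 0, so the data are compatible. The solution is then unique only up to an additive constant (fix it e.g. by requiring ∫_0^5 u dx = 0).


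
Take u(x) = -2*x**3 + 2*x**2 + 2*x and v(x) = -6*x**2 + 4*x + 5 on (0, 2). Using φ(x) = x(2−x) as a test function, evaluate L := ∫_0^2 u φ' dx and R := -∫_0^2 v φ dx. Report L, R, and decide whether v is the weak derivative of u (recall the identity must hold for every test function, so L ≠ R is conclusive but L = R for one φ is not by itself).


LHS = 8/5, RHS = -12/5. No, v is not the weak derivative of u.

u(x) = -2*x**3 + 2*x**2 + 2*x, classical derivative u'(x) = -6*x**2 + 4*x + 2.
φ(x) = x(2−x), so φ'(x) = 2 - 2*x.
Note φ(0) = φ(2) = 0, so the boundary term u·φ vanishes.
LHS = ∫_0^2 u(x) φ'(x) dx = ∫_0^2 (4*x^4 - 8*x^3 + 4*x) dx. Term by term:
  ∫_0^2 4*x^4 dx = 128/5;  ∫_0^2 -8*x^3 dx = -32;  ∫_0^2 4*x dx = 8.
Sum: 128/5 − 32 + 8 = 8/5.
So LHS = 8/5.
∫_0^2 v(x) φ(x) dx = ∫_0^2 (6*x^4 - 16*x^3 + 3*x^2 + 10*x) dx. Term by term:
  ∫_0^2 6*x^4 dx = 192/5;  ∫_0^2 -16*x^3 dx = -64;  ∫_0^2 3*x^2 dx = 8;
  ∫_0^2 10*x dx = 20.
Sum: 192/5 − 64 + 8 + 20 = 12/5.
So RHS = -∫_0^2 v(x) φ(x) dx = -12/5.
LHS − RHS = 4 ≠ 0, so the identity fails.
(For a valid weak derivative the identity must hold for EVERY test function, in particular this one. The failure shows v is NOT the weak derivative of u.)
Correct weak derivative would be u'(x) = -6*x**2 + 4*x + 2.


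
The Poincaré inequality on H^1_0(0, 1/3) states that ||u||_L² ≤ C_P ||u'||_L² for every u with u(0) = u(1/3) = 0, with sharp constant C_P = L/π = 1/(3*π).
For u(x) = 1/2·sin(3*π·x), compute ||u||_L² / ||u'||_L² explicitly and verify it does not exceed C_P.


||u||_L² / ||u'||_L² = 1/(3*π) = C_P.

u(x) = 1/2·sin(3*π·x), so u'(x) = 3*π*cos(3*π*x)/2.
Writing u(x) = A·sin(kπx/L) with A = 1/2 and k = 1, use ∫_0^L sin²(kπx/L) dx = L/2 and ∫_0^L cos²(kπx/L) dx = L/2.
u² = 1/4·sin²(3*π·x) and (u')² = 9*π^2/4·cos²(3*π·x), and each of sin², cos² integrates to L/2 = 1/6 over (0, 1/3).
∫_0^1/3 u² dx = 1/24, so ||u||_L² = sqrt(6)/12.
∫_0^1/3 (u')² dx = 3*π^2/8, so ||u'||_L² = sqrt(6)*π/4.
Ratio ||u||_L² / ||u'||_L² = 1/(3*π).
Sharp Poincaré constant on H^1_0(0, 1/3) is C_P = L/π = 1/(3*π), achieved by sin(3*π·x).
This is the k = 1 eigenfunction (up to amplitude), so the ratio equals the sharp Poincaré constant exactly.


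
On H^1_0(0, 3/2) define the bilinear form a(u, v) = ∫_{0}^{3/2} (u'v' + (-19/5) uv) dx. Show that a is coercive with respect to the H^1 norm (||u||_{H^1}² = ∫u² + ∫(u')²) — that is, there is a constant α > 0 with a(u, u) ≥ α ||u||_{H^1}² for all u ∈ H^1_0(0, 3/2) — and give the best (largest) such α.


α = (-171 + 20*π^2)/(5*(9 + 4*π^2))

Coercivity of a(·,·) on H^1_0(0, 3/2) means a(u, u) ≥ α ||u||_{H^1}² for every u ∈ H^1_0.
The interval has length L = 3/2, and Poincaré/coercivity depend only on L. Here a(u, u) = ∫(u')² + (-19/5)·∫u².
Here c = -19/5 < 0 with |c| < (π/L)² = 4*π^2/9, so coercivity still holds. The condition a(u,u) ≥ α||u||_{H^1}² reads (1−α)∫(u')² ≥ (α−c)∫u². Any admissible α is ≤ 1 (rapidly oscillating u have ∫u²/∫(u')² → 0), and α = 1 would force 0 ≥ (1−c)∫u², impossible since c < 1; so 1−α > 0. By the sharp Poincaré inequality on H^1_0 of an interval of length L, ∫(u')² ≥ (π/L)²∫u² with equality for the first sine mode sin(π(x−x₀)/L) (x₀ the left endpoint), so the inequality holds for all u iff (1−α)(π/L)² ≥ α − c, i.e. α ≤ ((π/L)² + c)/((π/L)² + 1) = (1 + c(L/π)²)/(1 + (L/π)²). (Direct route, valid since c ≤ 0: Poincaré gives c∫u² ≥ c(L/π)²∫(u')², so a(u,u) ≥ (1 + c(L/π)²)∫(u')², while ||u||_{H^1}² ≤ (1 + (L/π)²)∫(u')²; dividing yields the same α.) With (π/L)² = 4*π^2/9 and c = -19/5, the largest admissible constant is α = ((π/L)² + c)/((π/L)² + 1).
Simplifying, α = (-171 + 20*π^2)/(5*(9 + 4*π^2)).


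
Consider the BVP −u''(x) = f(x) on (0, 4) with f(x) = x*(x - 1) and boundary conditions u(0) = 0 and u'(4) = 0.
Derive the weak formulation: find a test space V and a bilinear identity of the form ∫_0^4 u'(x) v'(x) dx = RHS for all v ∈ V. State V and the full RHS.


V = {v ∈ H^1(0, 4) : v(0) = 0} (test functions vanish at x = 0 where u is specified); weak form: ∫_0^4 u'v' dx = ∫_0^4 (x*(x - 1)) v dx for all v ∈ V.

Multiply both sides by a test function v and integrate from 0 to 4:
  ∫_0^4 −u''(x) v(x) dx = ∫_0^4 f(x) v(x) dx.
Integrate the LHS by parts once:
  ∫_0^4 −u'' v dx = −[u'(x) v(x)]_0^4 + ∫_0^4 u'(x) v'(x) dx.
Thus ∫_0^4 u'(x) v'(x) dx = ∫_0^4 f(x) v(x) dx + [u'(x) v(x)]_0^4.
Choose V so that boundary terms are either known or forced to vanish.
Mixed BC: u(0) = 0 (Dirichlet) and u'(4) = 0 (Neumann). Define V = {v ∈ H^1(0, 4) : v(0) = 0}. Then [u' v]_0^4 = u'(4)·v(4) − u'(0)·0 = 0.
Weak formulation: find u (satisfying any essential BC) such that ∫_0^4 u'(x) v'(x) dx = ∫_0^4 f v dx for all v ∈ V (Dirichlet at 0 absorbed into V; the Neumann datum at x = 4 is zero, so no boundary term remains).
Substituting f(x) = x*(x - 1), the right-hand side is ∫_0^4 (x*(x - 1)) v dx.


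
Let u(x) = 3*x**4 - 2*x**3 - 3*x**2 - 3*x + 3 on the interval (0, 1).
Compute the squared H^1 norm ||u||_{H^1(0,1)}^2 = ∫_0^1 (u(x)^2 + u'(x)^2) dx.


||u||_{H^1}^2 = 1007/35

The H^1 norm (squared) on an interval (0, L) is
  ||u||_{H^1}^2 = ∫_0^L u(x)^2 dx + ∫_0^L u'(x)^2 dx.
Compute u'(x) = 12*x**3 - 6*x**2 - 6*x - 3.
Then u(x)^2 = 9*x**8 - 12*x**7 - 14*x**6 - 6*x**5 + 39*x**4 + 6*x**3 - 9*x**2 - 18*x + 9 and u'(x)^2 = 144*x**6 - 144*x**5 - 108*x**4 + 72*x**2 + 36*x + 9.
Integrate each monomial from 0 to 1 using ∫_0^1 c·x^n dx = c·1^(n+1)/(n+1):
  ∫_0^1 u(x)^2 dx = ∫_0^1 (9*x^8 - 12*x^7 - 14*x^6 - 6*x^5 + 39*x^4 + 6*x^3 - 9*x^2 - 18*x + 9) dx. Term by term:
    ∫_0^1 9*x^8 dx = 1;  ∫_0^1 -12*x^7 dx = -3/2;  ∫_0^1 -14*x^6 dx = -2;
    ∫_0^1 -6*x^5 dx = -1;  ∫_0^1 39*x^4 dx = 39/5;  ∫_0^1 6*x^3 dx = 3/2;
    ∫_0^1 -9*x^2 dx = -3;  ∫_0^1 -18*x dx = -9;  ∫_0^1 9 dx = 9.
  Sum: 1 − 3/2 − 2 − 1 + 39/5 + 3/2 − 3 − 9 + 9 = 14/5.
  ∫_0^1 u'(x)^2 dx = ∫_0^1 (144*x^6 - 144*x^5 - 108*x^4 + 72*x^2 + 36*x + 9) dx. Term by term:
    ∫_0^1 144*x^6 dx = 144/7;  ∫_0^1 -144*x^5 dx = -24;  ∫_0^1 -108*x^4 dx = -108/5;
    ∫_0^1 72*x^2 dx = 24;  ∫_0^1 36*x dx = 18;  ∫_0^1 9 dx = 9.
  Sum: 144/7 − 24 − 108/5 + 24 + 18 + 9 = 909/35.
Adding: ||u||_{H^1}^2 = 14/5 + 909/35 = 1007/35.


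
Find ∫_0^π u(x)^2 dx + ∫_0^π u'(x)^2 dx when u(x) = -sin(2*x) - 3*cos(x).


||u||_{H^1(0,π)}^2 = 16 + 23*π/2

u'(x) = 3*sin(x) - 2*cos(2*x).
Expand u² and (u')² and integrate term by term on (0, π), using: for integers n ≥ 1, ∫_0^π sin²(nx) dx = ∫_0^π cos²(nx) dx = π/2; for n ≠ n', ∫_0^π sin(nx)sin(n'x) dx = ∫_0^π cos(nx)cos(n'x) dx = 0; and by product-to-sum, ∫_0^π sin(nx)cos(n'x) dx = ½∫_0^π [sin((n+n')x) + sin((n−n')x)] dx, which is 0 when n+n' is even and 2n/(n²−n'²) when n+n' is odd (it need not vanish on (0, π)).
  u² squared terms: (-1)²·∫sin(2x)² dx = 1·π/2 = π/2;  (-3)²·∫cos(x)² dx = 9·π/2 = 9*π/2.
  u² cross terms: 2·(-1)·(-3)·∫sin(2x)·cos(x) dx = 6·(4/3) = 8.
  So ∫_0^π u² dx = π/2 + 9*π/2 + 8 = 8 + 5*π.
  (u')² squared terms: (-2)²·∫cos(2x)² dx = 4·π/2 = 2*π;  (3)²·∫sin(x)² dx = 9·π/2 = 9*π/2.
  (u')² cross terms: 2·(-2)·(3)·∫cos(2x)·sin(x) dx = -12·(-2/3) = 8.
  So ∫_0^π (u')² dx = 2*π + 9*π/2 + 8 = 8 + 13*π/2.
||u||_{H^1}^2 = (8 + 5*π) + (8 + 13*π/2) = 16 + 23*π/2.


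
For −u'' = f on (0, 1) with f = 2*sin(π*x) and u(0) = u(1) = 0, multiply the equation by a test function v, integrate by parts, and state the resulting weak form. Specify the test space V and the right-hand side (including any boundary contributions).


V = H^1_0(0, 1) (so v(0) = v(1) = 0); weak form: ∫_0^1 u'v' dx = ∫_0^1 (2*sin(π*x)) v dx for all v ∈ V.

Multiply both sides by a test function v and integrate from 0 to 1:
  ∫_0^1 −u''(x) v(x) dx = ∫_0^1 f(x) v(x) dx.
Integrate the LHS by parts once:
  ∫_0^1 −u'' v dx = −[u'(x) v(x)]_0^1 + ∫_0^1 u'(x) v'(x) dx.
Thus ∫_0^1 u'(x) v'(x) dx = ∫_0^1 f(x) v(x) dx + [u'(x) v(x)]_0^1.
Choose V so that boundary terms are either known or forced to vanish.
u is Dirichlet: u(0) = u(1) = 0. Let V = H^1_0(0, 1); then v(0) = v(1) = 0, and [u' v]_0^1 = 0.
Weak formulation: find u (satisfying any essential BC) such that ∫_0^1 u'(x) v'(x) dx = ∫_0^1 f v dx for all v ∈ V.
Substituting f(x) = 2*sin(π*x), the right-hand side is ∫_0^1 (2*sin(π*x)) v dx.


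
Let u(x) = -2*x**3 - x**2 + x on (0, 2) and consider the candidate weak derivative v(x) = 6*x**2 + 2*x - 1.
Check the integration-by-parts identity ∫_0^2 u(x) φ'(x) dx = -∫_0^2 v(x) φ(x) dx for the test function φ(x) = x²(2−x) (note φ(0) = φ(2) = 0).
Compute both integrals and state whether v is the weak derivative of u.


LHS = 44/3, RHS = -44/3. No, v is not the weak derivative of u.

u(x) = -2*x**3 - x**2 + x, classical derivative u'(x) = -6*x**2 - 2*x + 1.
φ(x) = x²(2−x), so φ'(x) = x*(4 - 3*x).
Note φ(0) = φ(2) = 0, so the boundary term u·φ vanishes.
LHS = ∫_0^2 u(x) φ'(x) dx = ∫_0^2 (6*x^5 - 5*x^4 - 7*x^3 + 4*x^2) dx. Term by term:
  ∫_0^2 6*x^5 dx = 64;  ∫_0^2 -5*x^4 dx = -32;  ∫_0^2 -7*x^3 dx = -28;
  ∫_0^2 4*x^2 dx = 32/3.
Sum: 64 − 32 − 28 + 32/3 = 44/3.
So LHS = 44/3.
∫_0^2 v(x) φ(x) dx = ∫_0^2 (-6*x^5 + 10*x^4 + 5*x^3 - 2*x^2) dx. Term by term:
  ∫_0^2 -6*x^5 dx = -64;  ∫_0^2 10*x^4 dx = 64;  ∫_0^2 5*x^3 dx = 20;
  ∫_0^2 -2*x^2 dx = -16/3.
Sum: -64 + 64 + 20 − 16/3 = 44/3.
So RHS = -∫_0^2 v(x) φ(x) dx = -44/3.
LHS − RHS = 88/3 ≠ 0, so the identity fails.
(For a valid weak derivative the identity must hold for EVERY test function, in particular this one. The failure shows v is NOT the weak derivative of u.)
Correct weak derivative would be u'(x) = -6*x**2 - 2*x + 1.


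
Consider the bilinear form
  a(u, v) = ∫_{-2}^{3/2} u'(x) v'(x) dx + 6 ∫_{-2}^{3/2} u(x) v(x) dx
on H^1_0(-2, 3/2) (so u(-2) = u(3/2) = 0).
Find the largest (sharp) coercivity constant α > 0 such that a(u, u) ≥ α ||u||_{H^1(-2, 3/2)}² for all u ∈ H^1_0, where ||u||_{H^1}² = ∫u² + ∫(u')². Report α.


α = 1

Coercivity of a(·,·) on H^1_0(-2, 3/2) means a(u, u) ≥ α ||u||_{H^1}² for every u ∈ H^1_0.
The interval has length L = 7/2, and Poincaré/coercivity depend only on L. Here a(u, u) = ∫(u')² + (6)·∫u².
Here c = 6 ≥ 1, so a(u,u) = ∫(u')² + c∫u² ≥ ∫(u')² + ∫u² = ||u||_{H^1}², i.e. α = 1 works. No larger α is possible: a(u,u) ≥ α||u||_{H^1}² means (1−α)∫(u')² ≥ (α−c)∫u², and for the modes u_n = sin(nπ(x−x₀)/L) (x₀ the left endpoint) one has ∫u_n²/∫(u_n')² = (L/(nπ))² → 0, so a(u_n,u_n)/||u_n||_{H^1}² → 1. Hence the optimal constant is α = 1.
Therefore α = 1.


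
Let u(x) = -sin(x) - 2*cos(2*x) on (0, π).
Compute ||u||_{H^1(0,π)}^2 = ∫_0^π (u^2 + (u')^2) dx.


||u||_{H^1(0,π)}^2 = -40/3 + 11*π

u'(x) = 4*sin(2*x) - cos(x).
Expand u² and (u')² and integrate term by term on (0, π), using: for integers n ≥ 1, ∫_0^π sin²(nx) dx = ∫_0^π cos²(nx) dx = π/2; for n ≠ n', ∫_0^π sin(nx)sin(n'x) dx = ∫_0^π cos(nx)cos(n'x) dx = 0; and by product-to-sum, ∫_0^π sin(nx)cos(n'x) dx = ½∫_0^π [sin((n+n')x) + sin((n−n')x)] dx, which is 0 when n+n' is even and 2n/(n²−n'²) when n+n' is odd (it need not vanish on (0, π)).
  u² squared terms: (-1)²·∫sin(x)² dx = 1·π/2 = π/2;  (-2)²·∫cos(2x)² dx = 4·π/2 = 2*π.
  u² cross terms: 2·(-1)·(-2)·∫sin(x)·cos(2x) dx = 4·(-2/3) = -8/3.
  So ∫_0^π u² dx = π/2 + 2*π − 8/3 = -8/3 + 5*π/2.
  (u')² squared terms: (-1)²·∫cos(x)² dx = 1·π/2 = π/2;  (4)²·∫sin(2x)² dx = 16·π/2 = 8*π.
  (u')² cross terms: 2·(-1)·(4)·∫cos(x)·sin(2x) dx = -8·(4/3) = -32/3.
  So ∫_0^π (u')² dx = π/2 + 8*π − 32/3 = -32/3 + 17*π/2.
||u||_{H^1}^2 = (-8/3 + 5*π/2) + (-32/3 + 17*π/2) = -40/3 + 11*π.


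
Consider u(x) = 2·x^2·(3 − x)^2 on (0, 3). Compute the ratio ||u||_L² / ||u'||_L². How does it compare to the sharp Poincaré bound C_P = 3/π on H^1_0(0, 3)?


||u||_L² / ||u'||_L² = sqrt(3)/2 < C_P = 3/π.

u(x) = 2·x^2·(3 − x)^2, so u'(x) = 4*x*(x - 3)*(2*x - 3).
u(x) = 2·x^2·(3 − x)^2 vanishes at x = 0 and x = 3, so u ∈ H^1_0(0, 3). Differentiate via the product rule and integrate the resulting polynomials term by term.
  ∫_0^3 u² dx = ∫_0^3 (4*x^8 - 48*x^7 + 216*x^6 - 432*x^5 + 324*x^4) dx. Term by term:
    ∫_0^3 4*x^8 dx = 8748;  ∫_0^3 -48*x^7 dx = -39366;  ∫_0^3 216*x^6 dx = 472392/7;
    ∫_0^3 -432*x^5 dx = -52488;  ∫_0^3 324*x^4 dx = 78732/5.
  Sum: 8748 − 39366 + 472392/7 − 52488 + 78732/5 = 4374/35.
  ∫_0^3 (u')² dx = ∫_0^3 (64*x^6 - 576*x^5 + 1872*x^4 - 2592*x^3 + 1296*x^2) dx. Term by term:
    ∫_0^3 64*x^6 dx = 139968/7;  ∫_0^3 -576*x^5 dx = -69984;  ∫_0^3 1872*x^4 dx = 454896/5;
    ∫_0^3 -2592*x^3 dx = -52488;  ∫_0^3 1296*x^2 dx = 11664.
  Sum: 139968/7 − 69984 + 454896/5 − 52488 + 11664 = 5832/35.
∫_0^3 u² dx = 4374/35, so ||u||_L² = 27*sqrt(210)/35.
∫_0^3 (u')² dx = 5832/35, so ||u'||_L² = 54*sqrt(70)/35.
Ratio ||u||_L² / ||u'||_L² = sqrt(3)/2.
Sharp Poincaré constant on H^1_0(0, 3) is C_P = L/π = 3/π, achieved by sin(π/3·x).
A polynomial bump cannot attain the sharp Poincaré constant (only the first sine eigenfunction does), so the ratio is strictly less than C_P, consistent with ||u||_L² ≤ C_P ||u'||_L².


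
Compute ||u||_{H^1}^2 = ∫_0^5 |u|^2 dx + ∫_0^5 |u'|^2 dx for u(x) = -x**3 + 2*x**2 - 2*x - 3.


||u||_{H^1}^2 = 342505/42

The H^1 norm (squared) on an interval (0, L) is
  ||u||_{H^1}^2 = ∫_0^L u(x)^2 dx + ∫_0^L u'(x)^2 dx.
Compute u'(x) = -3*x**2 + 4*x - 2.
Then u(x)^2 = x**6 - 4*x**5 + 8*x**4 - 2*x**3 - 8*x**2 + 12*x + 9 and u'(x)^2 = 9*x**4 - 24*x**3 + 28*x**2 - 16*x + 4.
Integrate each monomial from 0 to 5 using ∫_0^5 c·x^n dx = c·5^(n+1)/(n+1):
  ∫_0^5 u(x)^2 dx = ∫_0^5 (x^6 - 4*x^5 + 8*x^4 - 2*x^3 - 8*x^2 + 12*x + 9) dx. Term by term:
    ∫_0^5 x^6 dx = 78125/7;  ∫_0^5 -4*x^5 dx = -31250/3;  ∫_0^5 8*x^4 dx = 5000;
    ∫_0^5 -2*x^3 dx = -625/2;  ∫_0^5 -8*x^2 dx = -1000/3;  ∫_0^5 12*x dx = 150;
    ∫_0^5 9 dx = 45.
  Sum: 78125/7 − 31250/3 + 5000 − 625/2 − 1000/3 + 150 + 45 = 74105/14.
  ∫_0^5 u'(x)^2 dx = ∫_0^5 (9*x^4 - 24*x^3 + 28*x^2 - 16*x + 4) dx. Term by term:
    ∫_0^5 9*x^4 dx = 5625;  ∫_0^5 -24*x^3 dx = -3750;  ∫_0^5 28*x^2 dx = 3500/3;
    ∫_0^5 -16*x dx = -200;  ∫_0^5 4 dx = 20.
  Sum: 5625 − 3750 + 3500/3 − 200 + 20 = 8585/3.
Adding: ||u||_{H^1}^2 = 74105/14 + 8585/3 = 342505/42.


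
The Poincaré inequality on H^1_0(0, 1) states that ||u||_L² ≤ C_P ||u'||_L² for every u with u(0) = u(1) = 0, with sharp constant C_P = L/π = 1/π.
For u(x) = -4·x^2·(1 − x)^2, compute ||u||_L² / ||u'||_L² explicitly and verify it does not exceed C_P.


||u||_L² / ||u'||_L² = sqrt(3)/6 < C_P = 1/π.

u(x) = -4·x^2·(1 − x)^2, so u'(x) = 8*x*(x*(1 - x) - (x - 1)^2).
u(x) = -4·x^2·(1 − x)^2 vanishes at x = 0 and x = 1, so u ∈ H^1_0(0, 1). Differentiate via the product rule and integrate the resulting polynomials term by term.
  ∫_0^1 u² dx = ∫_0^1 (16*x^8 - 64*x^7 + 96*x^6 - 64*x^5 + 16*x^4) dx. Term by term:
    ∫_0^1 16*x^8 dx = 16/9;  ∫_0^1 -64*x^7 dx = -8;  ∫_0^1 96*x^6 dx = 96/7;
    ∫_0^1 -64*x^5 dx = -32/3;  ∫_0^1 16*x^4 dx = 16/5.
  Sum: 16/9 − 8 + 96/7 − 32/3 + 16/5 = 8/315.
  ∫_0^1 (u')² dx = ∫_0^1 (256*x^6 - 768*x^5 + 832*x^4 - 384*x^3 + 64*x^2) dx. Term by term:
    ∫_0^1 256*x^6 dx = 256/7;  ∫_0^1 -768*x^5 dx = -128;  ∫_0^1 832*x^4 dx = 832/5;
    ∫_0^1 -384*x^3 dx = -96;  ∫_0^1 64*x^2 dx = 64/3.
  Sum: 256/7 − 128 + 832/5 − 96 + 64/3 = 32/105.
∫_0^1 u² dx = 8/315, so ||u||_L² = 2*sqrt(70)/105.
∫_0^1 (u')² dx = 32/105, so ||u'||_L² = 4*sqrt(210)/105.
Ratio ||u||_L² / ||u'||_L² = sqrt(3)/6.
Sharp Poincaré constant on H^1_0(0, 1) is C_P = L/π = 1/π, achieved by sin(π·x).
A polynomial bump cannot attain the sharp Poincaré constant (only the first sine eigenfunction does), so the ratio is strictly less than C_P, consistent with ||u||_L² ≤ C_P ||u'||_L².


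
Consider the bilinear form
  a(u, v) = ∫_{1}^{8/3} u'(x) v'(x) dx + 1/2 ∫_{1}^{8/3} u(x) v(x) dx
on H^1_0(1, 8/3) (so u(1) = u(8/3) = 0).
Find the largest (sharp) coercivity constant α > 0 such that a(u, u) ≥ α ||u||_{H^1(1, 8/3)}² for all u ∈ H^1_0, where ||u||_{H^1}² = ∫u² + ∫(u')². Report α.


α = (25 + 18*π^2)/(2*(25 + 9*π^2))

Coercivity of a(·,·) on H^1_0(1, 8/3) means a(u, u) ≥ α ||u||_{H^1}² for every u ∈ H^1_0.
The interval has length L = 5/3, and Poincaré/coercivity depend only on L. Here a(u, u) = ∫(u')² + (1/2)·∫u².
Here 0 < c = 1/2 < 1. The condition a(u,u) ≥ α||u||_{H^1}² reads (1−α)∫(u')² ≥ (α−c)∫u². Any admissible α is ≤ 1 (rapidly oscillating u have ∫u²/∫(u')² → 0), and α = 1 would force 0 ≥ (1−c)∫u², impossible since c < 1; so 1−α > 0. By the sharp Poincaré inequality on H^1_0 of an interval of length L, ∫(u')² ≥ (π/L)²∫u² with equality for the first sine mode sin(π(x−x₀)/L) (x₀ the left endpoint), so the inequality holds for all u iff (1−α)(π/L)² ≥ α − c, i.e. α ≤ ((π/L)² + c)/((π/L)² + 1) = (1 + c(L/π)²)/(1 + (L/π)²). With (π/L)² = 9*π^2/25 and c = 1/2, the largest admissible constant is α = ((π/L)² + c)/((π/L)² + 1).
Simplifying, α = (25 + 18*π^2)/(2*(25 + 9*π^2)).


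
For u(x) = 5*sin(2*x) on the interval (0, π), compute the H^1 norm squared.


||u||_{H^1(0,π)}^2 = 125*π/2

u'(x) = 10*cos(2*x).
Expand u² and (u')² and integrate term by term on (0, π), using: for integers n ≥ 1, ∫_0^π sin²(nx) dx = ∫_0^π cos²(nx) dx = π/2; for n ≠ n', ∫_0^π sin(nx)sin(n'x) dx = ∫_0^π cos(nx)cos(n'x) dx = 0; and by product-to-sum, ∫_0^π sin(nx)cos(n'x) dx = ½∫_0^π [sin((n+n')x) + sin((n−n')x)] dx, which is 0 when n+n' is even and 2n/(n²−n'²) when n+n' is odd (it need not vanish on (0, π)).
  u² squared terms: (5)²·∫sin(2x)² dx = 25·π/2 = 25*π/2.
  So ∫_0^π u² dx = 25*π/2.
  (u')² squared terms: (10)²·∫cos(2x)² dx = 100·π/2 = 50*π.
  So ∫_0^π (u')² dx = 50*π.
||u||_{H^1}^2 = (25*π/2) + (50*π) = 125*π/2.
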